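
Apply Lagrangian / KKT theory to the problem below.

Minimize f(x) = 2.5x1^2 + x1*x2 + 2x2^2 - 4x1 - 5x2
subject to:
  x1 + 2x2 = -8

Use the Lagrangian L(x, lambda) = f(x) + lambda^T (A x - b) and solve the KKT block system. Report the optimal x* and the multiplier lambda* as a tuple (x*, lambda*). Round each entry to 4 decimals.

Form the Lagrangian:
  L(x, lambda) = (1/2) x^T Q x + c^T x + lambda^T (A x - b)
Stationarity (grad_x L = 0): Q x + c + A^T lambda = 0.
Primal feasibility: A x = b.

This gives the KKT block system:
  [ Q   A^T ] [ x     ]   [-c ]
  [ A    0  ] [ lambda ] = [ b ]

Solving the linear system:
  x*      = (-0.5, -3.75)
  lambda* = (10.25)
  f(x*)   = 51.375

x* = (-0.5, -3.75), lambda* = (10.25)


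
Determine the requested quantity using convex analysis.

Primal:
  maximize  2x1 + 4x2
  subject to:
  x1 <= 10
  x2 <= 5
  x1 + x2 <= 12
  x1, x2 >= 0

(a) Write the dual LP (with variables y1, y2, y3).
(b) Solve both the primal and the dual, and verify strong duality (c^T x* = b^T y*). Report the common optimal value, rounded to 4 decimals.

The standard primal-dual pair for 'max c^T x s.t. A x <= b, x >= 0' is:
  Dual:  min b^T y  s.t.  A^T y >= c,  y >= 0.

So the dual LP is:
  minimize  10y1 + 5y2 + 12y3
  subject to:
    y1 + y3 >= 2
    y2 + y3 >= 4
    y1, y2, y3 >= 0

Solving the primal: x* = (7, 5).
  primal value c^T x* = 34.
Solving the dual: y* = (0, 2, 2).
  dual value b^T y* = 34.
Strong duality: c^T x* = b^T y*. Confirmed.

34


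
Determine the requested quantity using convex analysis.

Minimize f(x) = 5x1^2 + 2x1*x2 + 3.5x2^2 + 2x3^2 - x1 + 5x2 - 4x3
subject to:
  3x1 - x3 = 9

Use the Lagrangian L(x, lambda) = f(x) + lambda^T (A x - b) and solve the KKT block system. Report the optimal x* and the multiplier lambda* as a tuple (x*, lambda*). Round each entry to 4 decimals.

Form the Lagrangian:
  L(x, lambda) = (1/2) x^T Q x + c^T x + lambda^T (A x - b)
Stationarity (grad_x L = 0): Q x + c + A^T lambda = 0.
Primal feasibility: A x = b.

This gives the KKT block system:
  [ Q   A^T ] [ x     ]   [-c ]
  [ A    0  ] [ lambda ] = [ b ]

Solving the linear system:
  x*      = (2.695, -1.4843, -0.9151)
  lambda* = (-7.6604)
  f(x*)   = 31.2437

x* = (2.695, -1.4843, -0.9151), lambda* = (-7.6604)


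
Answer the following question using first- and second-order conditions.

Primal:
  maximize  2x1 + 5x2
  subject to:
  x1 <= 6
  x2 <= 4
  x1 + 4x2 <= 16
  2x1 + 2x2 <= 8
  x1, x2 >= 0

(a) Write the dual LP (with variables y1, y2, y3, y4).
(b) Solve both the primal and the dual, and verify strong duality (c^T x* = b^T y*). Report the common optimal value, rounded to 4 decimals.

The standard primal-dual pair for 'max c^T x s.t. A x <= b, x >= 0' is:
  Dual:  min b^T y  s.t.  A^T y >= c,  y >= 0.

So the dual LP is:
  minimize  6y1 + 4y2 + 16y3 + 8y4
  subject to:
    y1 + y3 + 2y4 >= 2
    y2 + 4y3 + 2y4 >= 5
    y1, y2, y3, y4 >= 0

Solving the primal: x* = (0, 4).
  primal value c^T x* = 20.
Solving the dual: y* = (0, 3, 0, 1).
  dual value b^T y* = 20.
Strong duality: c^T x* = b^T y*. Confirmed.

20


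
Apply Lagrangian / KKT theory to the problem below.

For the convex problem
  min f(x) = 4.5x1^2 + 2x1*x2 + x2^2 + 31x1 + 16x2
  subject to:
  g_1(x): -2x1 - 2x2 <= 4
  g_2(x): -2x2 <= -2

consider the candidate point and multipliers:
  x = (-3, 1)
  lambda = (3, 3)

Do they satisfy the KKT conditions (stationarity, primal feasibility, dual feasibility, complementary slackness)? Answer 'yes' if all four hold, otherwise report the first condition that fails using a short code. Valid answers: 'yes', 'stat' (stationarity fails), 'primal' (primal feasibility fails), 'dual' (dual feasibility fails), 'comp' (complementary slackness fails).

Gradient of f: grad f(x) = Q x + c = (6, 12)
Constraint values g_i(x) = a_i^T x - b_i:
  g_1((-3, 1)) = 0
  g_2((-3, 1)) = 0
Stationarity residual: grad f(x) + sum_i lambda_i a_i = (0, 0)
  -> stationarity OK
Primal feasibility (all g_i <= 0): OK
Dual feasibility (all lambda_i >= 0): OK
Complementary slackness (lambda_i * g_i(x) = 0 for all i): OK

Verdict: yes, KKT holds.

yes


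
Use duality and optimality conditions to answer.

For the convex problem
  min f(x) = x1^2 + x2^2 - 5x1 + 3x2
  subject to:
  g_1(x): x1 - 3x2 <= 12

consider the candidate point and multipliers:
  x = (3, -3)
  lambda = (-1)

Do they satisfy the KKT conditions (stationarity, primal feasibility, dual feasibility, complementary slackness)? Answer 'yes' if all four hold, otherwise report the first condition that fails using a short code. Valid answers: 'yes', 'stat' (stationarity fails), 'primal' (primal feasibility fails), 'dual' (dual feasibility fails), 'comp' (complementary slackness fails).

Gradient of f: grad f(x) = Q x + c = (1, -3)
Constraint values g_i(x) = a_i^T x - b_i:
  g_1((3, -3)) = 0
Stationarity residual: grad f(x) + sum_i lambda_i a_i = (0, 0)
  -> stationarity OK
Primal feasibility (all g_i <= 0): OK
Dual feasibility (all lambda_i >= 0): FAILS
Complementary slackness (lambda_i * g_i(x) = 0 for all i): OK

Verdict: the first failing condition is dual_feasibility -> dual.

dual


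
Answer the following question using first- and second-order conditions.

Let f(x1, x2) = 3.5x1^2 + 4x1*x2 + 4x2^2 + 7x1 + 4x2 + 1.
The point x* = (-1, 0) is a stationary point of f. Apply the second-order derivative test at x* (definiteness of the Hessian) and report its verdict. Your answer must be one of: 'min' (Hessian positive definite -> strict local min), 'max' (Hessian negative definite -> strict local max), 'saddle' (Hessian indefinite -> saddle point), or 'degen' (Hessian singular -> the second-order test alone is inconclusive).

Compute the Hessian H = grad^2 f:
  H = [[7, 4], [4, 8]]
Verify stationarity: grad f(x*) = H x* + g = (0, 0).
Eigenvalues of H: 3.4689, 11.5311.
Both eigenvalues > 0, so H is positive definite -> x* is a strict local min.

min


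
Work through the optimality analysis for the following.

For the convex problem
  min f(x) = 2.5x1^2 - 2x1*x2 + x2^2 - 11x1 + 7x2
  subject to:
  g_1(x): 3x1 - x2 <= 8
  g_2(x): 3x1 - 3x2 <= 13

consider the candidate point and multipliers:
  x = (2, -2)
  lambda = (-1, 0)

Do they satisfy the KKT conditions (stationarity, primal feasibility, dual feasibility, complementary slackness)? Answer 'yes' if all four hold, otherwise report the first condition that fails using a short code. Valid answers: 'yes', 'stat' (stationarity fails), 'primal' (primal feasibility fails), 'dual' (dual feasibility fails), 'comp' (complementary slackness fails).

Gradient of f: grad f(x) = Q x + c = (3, -1)
Constraint values g_i(x) = a_i^T x - b_i:
  g_1((2, -2)) = 0
  g_2((2, -2)) = -1
Stationarity residual: grad f(x) + sum_i lambda_i a_i = (0, 0)
  -> stationarity OK
Primal feasibility (all g_i <= 0): OK
Dual feasibility (all lambda_i >= 0): FAILS
Complementary slackness (lambda_i * g_i(x) = 0 for all i): OK

Verdict: the first failing condition is dual_feasibility -> dual.

dual


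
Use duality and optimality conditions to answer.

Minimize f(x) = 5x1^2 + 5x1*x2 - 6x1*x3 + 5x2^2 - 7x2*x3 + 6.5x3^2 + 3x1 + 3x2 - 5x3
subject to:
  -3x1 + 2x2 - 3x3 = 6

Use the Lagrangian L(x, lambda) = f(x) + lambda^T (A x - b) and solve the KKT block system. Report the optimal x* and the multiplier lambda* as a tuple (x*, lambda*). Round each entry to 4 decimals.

Form the Lagrangian:
  L(x, lambda) = (1/2) x^T Q x + c^T x + lambda^T (A x - b)
Stationarity (grad_x L = 0): Q x + c + A^T lambda = 0.
Primal feasibility: A x = b.

This gives the KKT block system:
  [ Q   A^T ] [ x     ]   [-c ]
  [ A    0  ] [ lambda ] = [ b ]

Solving the linear system:
  x*      = (-1.306, 0.4339, -0.4047)
  lambda* = (-1.8208)
  f(x*)   = 5.1661

x* = (-1.306, 0.4339, -0.4047), lambda* = (-1.8208)


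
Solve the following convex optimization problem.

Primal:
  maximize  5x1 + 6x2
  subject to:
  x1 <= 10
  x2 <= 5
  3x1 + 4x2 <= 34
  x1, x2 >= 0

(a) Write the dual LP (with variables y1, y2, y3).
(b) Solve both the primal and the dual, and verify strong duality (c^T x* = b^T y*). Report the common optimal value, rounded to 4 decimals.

The standard primal-dual pair for 'max c^T x s.t. A x <= b, x >= 0' is:
  Dual:  min b^T y  s.t.  A^T y >= c,  y >= 0.

So the dual LP is:
  minimize  10y1 + 5y2 + 34y3
  subject to:
    y1 + 3y3 >= 5
    y2 + 4y3 >= 6
    y1, y2, y3 >= 0

Solving the primal: x* = (10, 1).
  primal value c^T x* = 56.
Solving the dual: y* = (0.5, 0, 1.5).
  dual value b^T y* = 56.
Strong duality: c^T x* = b^T y*. Confirmed.

56


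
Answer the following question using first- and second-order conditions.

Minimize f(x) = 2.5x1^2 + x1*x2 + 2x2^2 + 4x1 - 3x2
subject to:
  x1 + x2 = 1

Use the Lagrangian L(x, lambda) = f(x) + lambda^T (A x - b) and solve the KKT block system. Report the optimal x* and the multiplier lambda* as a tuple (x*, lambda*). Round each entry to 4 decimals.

Form the Lagrangian:
  L(x, lambda) = (1/2) x^T Q x + c^T x + lambda^T (A x - b)
Stationarity (grad_x L = 0): Q x + c + A^T lambda = 0.
Primal feasibility: A x = b.

This gives the KKT block system:
  [ Q   A^T ] [ x     ]   [-c ]
  [ A    0  ] [ lambda ] = [ b ]

Solving the linear system:
  x*      = (-0.5714, 1.5714)
  lambda* = (-2.7143)
  f(x*)   = -2.1429

x* = (-0.5714, 1.5714), lambda* = (-2.7143)


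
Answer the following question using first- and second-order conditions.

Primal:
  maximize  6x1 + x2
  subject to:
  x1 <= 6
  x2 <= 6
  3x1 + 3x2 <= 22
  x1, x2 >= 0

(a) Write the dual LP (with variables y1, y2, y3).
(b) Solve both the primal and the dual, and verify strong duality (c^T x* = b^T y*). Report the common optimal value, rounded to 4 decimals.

The standard primal-dual pair for 'max c^T x s.t. A x <= b, x >= 0' is:
  Dual:  min b^T y  s.t.  A^T y >= c,  y >= 0.

So the dual LP is:
  minimize  6y1 + 6y2 + 22y3
  subject to:
    y1 + 3y3 >= 6
    y2 + 3y3 >= 1
    y1, y2, y3 >= 0

Solving the primal: x* = (6, 1.3333).
  primal value c^T x* = 37.3333.
Solving the dual: y* = (5, 0, 0.3333).
  dual value b^T y* = 37.3333.
Strong duality: c^T x* = b^T y*. Confirmed.

37.3333


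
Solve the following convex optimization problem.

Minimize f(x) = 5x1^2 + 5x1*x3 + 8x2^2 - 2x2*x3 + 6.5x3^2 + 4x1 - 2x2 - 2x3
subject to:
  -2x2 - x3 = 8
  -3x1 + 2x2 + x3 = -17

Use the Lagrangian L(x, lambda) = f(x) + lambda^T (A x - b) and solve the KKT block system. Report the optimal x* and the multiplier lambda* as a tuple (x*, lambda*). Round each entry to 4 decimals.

Form the Lagrangian:
  L(x, lambda) = (1/2) x^T Q x + c^T x + lambda^T (A x - b)
Stationarity (grad_x L = 0): Q x + c + A^T lambda = 0.
Primal feasibility: A x = b.

This gives the KKT block system:
  [ Q   A^T ] [ x     ]   [-c ]
  [ A    0  ] [ lambda ] = [ b ]

Solving the linear system:
  x*      = (3, -2.5789, -2.8421)
  lambda* = (-12.193, 6.5965)
  f(x*)   = 116.2632

x* = (3, -2.5789, -2.8421), lambda* = (-12.193, 6.5965)


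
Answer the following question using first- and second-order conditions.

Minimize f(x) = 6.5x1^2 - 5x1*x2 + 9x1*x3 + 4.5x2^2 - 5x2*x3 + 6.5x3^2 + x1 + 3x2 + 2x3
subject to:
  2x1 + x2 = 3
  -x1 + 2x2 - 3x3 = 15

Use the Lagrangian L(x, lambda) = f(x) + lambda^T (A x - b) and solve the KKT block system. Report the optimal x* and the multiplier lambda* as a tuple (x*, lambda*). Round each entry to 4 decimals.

Form the Lagrangian:
  L(x, lambda) = (1/2) x^T Q x + c^T x + lambda^T (A x - b)
Stationarity (grad_x L = 0): Q x + c + A^T lambda = 0.
Primal feasibility: A x = b.

This gives the KKT block system:
  [ Q   A^T ] [ x     ]   [-c ]
  [ A    0  ] [ lambda ] = [ b ]

Solving the linear system:
  x*      = (1.0612, 0.8777, -4.7686)
  lambda* = (7.117, -18.2766)
  f(x*)   = 123.4774

x* = (1.0612, 0.8777, -4.7686), lambda* = (7.117, -18.2766)


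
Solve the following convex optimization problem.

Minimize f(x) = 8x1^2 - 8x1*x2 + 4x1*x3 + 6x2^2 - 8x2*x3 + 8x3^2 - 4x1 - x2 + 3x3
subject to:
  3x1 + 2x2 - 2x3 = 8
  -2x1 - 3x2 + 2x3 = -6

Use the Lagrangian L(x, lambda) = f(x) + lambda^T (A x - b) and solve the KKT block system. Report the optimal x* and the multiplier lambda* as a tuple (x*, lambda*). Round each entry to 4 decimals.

Form the Lagrangian:
  L(x, lambda) = (1/2) x^T Q x + c^T x + lambda^T (A x - b)
Stationarity (grad_x L = 0): Q x + c + A^T lambda = 0.
Primal feasibility: A x = b.

This gives the KKT block system:
  [ Q   A^T ] [ x     ]   [-c ]
  [ A    0  ] [ lambda ] = [ b ]

Solving the linear system:
  x*      = (1.9728, -0.0272, -1.0679)
  lambda* = (-17.5326, -14.5435)
  f(x*)   = 20.966

x* = (1.9728, -0.0272, -1.0679), lambda* = (-17.5326, -14.5435)


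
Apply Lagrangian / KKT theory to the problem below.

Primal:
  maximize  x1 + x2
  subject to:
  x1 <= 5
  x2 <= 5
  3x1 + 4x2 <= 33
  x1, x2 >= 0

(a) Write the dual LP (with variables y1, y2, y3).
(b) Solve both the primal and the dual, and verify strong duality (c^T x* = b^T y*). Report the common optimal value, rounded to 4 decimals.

The standard primal-dual pair for 'max c^T x s.t. A x <= b, x >= 0' is:
  Dual:  min b^T y  s.t.  A^T y >= c,  y >= 0.

So the dual LP is:
  minimize  5y1 + 5y2 + 33y3
  subject to:
    y1 + 3y3 >= 1
    y2 + 4y3 >= 1
    y1, y2, y3 >= 0

Solving the primal: x* = (5, 4.5).
  primal value c^T x* = 9.5.
Solving the dual: y* = (0.25, 0, 0.25).
  dual value b^T y* = 9.5.
Strong duality: c^T x* = b^T y*. Confirmed.

9.5


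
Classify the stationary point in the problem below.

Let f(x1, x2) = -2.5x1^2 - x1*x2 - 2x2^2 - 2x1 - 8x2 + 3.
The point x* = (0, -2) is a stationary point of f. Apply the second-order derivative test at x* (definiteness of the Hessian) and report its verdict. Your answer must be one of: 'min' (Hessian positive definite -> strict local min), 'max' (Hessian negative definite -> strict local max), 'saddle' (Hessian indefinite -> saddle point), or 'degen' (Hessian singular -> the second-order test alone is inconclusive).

Compute the Hessian H = grad^2 f:
  H = [[-5, -1], [-1, -4]]
Verify stationarity: grad f(x*) = H x* + g = (0, 0).
Eigenvalues of H: -5.618, -3.382.
Both eigenvalues < 0, so H is negative definite -> x* is a strict local max.

max


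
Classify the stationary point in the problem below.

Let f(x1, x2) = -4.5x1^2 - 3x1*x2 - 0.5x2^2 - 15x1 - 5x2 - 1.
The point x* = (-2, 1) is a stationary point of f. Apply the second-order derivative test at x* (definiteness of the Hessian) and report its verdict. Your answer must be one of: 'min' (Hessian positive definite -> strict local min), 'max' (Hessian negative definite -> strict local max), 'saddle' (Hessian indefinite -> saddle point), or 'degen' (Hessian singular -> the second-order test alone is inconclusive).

Compute the Hessian H = grad^2 f:
  H = [[-9, -3], [-3, -1]]
Verify stationarity: grad f(x*) = H x* + g = (0, 0).
Eigenvalues of H: -10, 0.
H has a zero eigenvalue (singular; negative semidefinite but not definite), so H is neither positive definite, negative definite, nor indefinite. The second-order test alone is inconclusive -> degen.
(Indeed, f is constant along the null direction of H through x*, so x* is not a strict local extremum.)

degen


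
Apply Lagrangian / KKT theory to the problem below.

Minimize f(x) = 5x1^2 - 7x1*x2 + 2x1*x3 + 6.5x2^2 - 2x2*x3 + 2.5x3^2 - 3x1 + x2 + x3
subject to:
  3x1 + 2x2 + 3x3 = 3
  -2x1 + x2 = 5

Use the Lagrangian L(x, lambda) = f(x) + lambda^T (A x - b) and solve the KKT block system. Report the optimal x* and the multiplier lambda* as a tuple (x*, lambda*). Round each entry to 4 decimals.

Form the Lagrangian:
  L(x, lambda) = (1/2) x^T Q x + c^T x + lambda^T (A x - b)
Stationarity (grad_x L = 0): Q x + c + A^T lambda = 0.
Primal feasibility: A x = b.

This gives the KKT block system:
  [ Q   A^T ] [ x     ]   [-c ]
  [ A    0  ] [ lambda ] = [ b ]

Solving the linear system:
  x*      = (-2.0819, 0.8362, 2.5244)
  lambda* = (-2.5953, -16.2047)
  f(x*)   = 49.2079

x* = (-2.0819, 0.8362, 2.5244), lambda* = (-2.5953, -16.2047)


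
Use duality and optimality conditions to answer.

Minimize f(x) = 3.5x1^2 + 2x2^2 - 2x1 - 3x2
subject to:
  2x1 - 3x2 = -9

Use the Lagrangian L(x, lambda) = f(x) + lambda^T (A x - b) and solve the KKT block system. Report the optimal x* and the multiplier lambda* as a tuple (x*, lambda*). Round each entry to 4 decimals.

Form the Lagrangian:
  L(x, lambda) = (1/2) x^T Q x + c^T x + lambda^T (A x - b)
Stationarity (grad_x L = 0): Q x + c + A^T lambda = 0.
Primal feasibility: A x = b.

This gives the KKT block system:
  [ Q   A^T ] [ x     ]   [-c ]
  [ A    0  ] [ lambda ] = [ b ]

Solving the linear system:
  x*      = (-0.4557, 2.6962)
  lambda* = (2.5949)
  f(x*)   = 8.0886

x* = (-0.4557, 2.6962), lambda* = (2.5949)


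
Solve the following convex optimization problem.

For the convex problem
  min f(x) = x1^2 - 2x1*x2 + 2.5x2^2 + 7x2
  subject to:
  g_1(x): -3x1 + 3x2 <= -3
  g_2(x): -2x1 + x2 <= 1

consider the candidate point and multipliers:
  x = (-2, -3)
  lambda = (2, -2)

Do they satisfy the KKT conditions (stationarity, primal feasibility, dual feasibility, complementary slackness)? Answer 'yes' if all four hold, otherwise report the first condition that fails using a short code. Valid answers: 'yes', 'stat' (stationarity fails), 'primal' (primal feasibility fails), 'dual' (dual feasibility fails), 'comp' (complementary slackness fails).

Gradient of f: grad f(x) = Q x + c = (2, -4)
Constraint values g_i(x) = a_i^T x - b_i:
  g_1((-2, -3)) = 0
  g_2((-2, -3)) = 0
Stationarity residual: grad f(x) + sum_i lambda_i a_i = (0, 0)
  -> stationarity OK
Primal feasibility (all g_i <= 0): OK
Dual feasibility (all lambda_i >= 0): FAILS
Complementary slackness (lambda_i * g_i(x) = 0 for all i): OK

Verdict: the first failing condition is dual_feasibility -> dual.

dual


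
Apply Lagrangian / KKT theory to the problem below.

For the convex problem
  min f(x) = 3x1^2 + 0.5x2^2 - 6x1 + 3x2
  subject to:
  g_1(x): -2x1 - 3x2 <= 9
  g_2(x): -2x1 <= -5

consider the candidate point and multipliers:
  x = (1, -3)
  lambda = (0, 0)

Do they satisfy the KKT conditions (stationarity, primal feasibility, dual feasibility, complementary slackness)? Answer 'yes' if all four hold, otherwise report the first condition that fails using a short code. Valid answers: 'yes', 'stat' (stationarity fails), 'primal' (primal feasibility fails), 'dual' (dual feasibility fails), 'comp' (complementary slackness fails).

Gradient of f: grad f(x) = Q x + c = (0, 0)
Constraint values g_i(x) = a_i^T x - b_i:
  g_1((1, -3)) = -2
  g_2((1, -3)) = 3
Stationarity residual: grad f(x) + sum_i lambda_i a_i = (0, 0)
  -> stationarity OK
Primal feasibility (all g_i <= 0): FAILS
Dual feasibility (all lambda_i >= 0): OK
Complementary slackness (lambda_i * g_i(x) = 0 for all i): OK

Verdict: the first failing condition is primal_feasibility -> primal.

primal


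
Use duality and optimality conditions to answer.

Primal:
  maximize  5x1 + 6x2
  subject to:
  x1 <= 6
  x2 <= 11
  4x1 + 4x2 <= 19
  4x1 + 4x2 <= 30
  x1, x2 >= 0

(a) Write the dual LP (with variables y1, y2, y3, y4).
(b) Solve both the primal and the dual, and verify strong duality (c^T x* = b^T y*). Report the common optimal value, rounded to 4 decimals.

The standard primal-dual pair for 'max c^T x s.t. A x <= b, x >= 0' is:
  Dual:  min b^T y  s.t.  A^T y >= c,  y >= 0.

So the dual LP is:
  minimize  6y1 + 11y2 + 19y3 + 30y4
  subject to:
    y1 + 4y3 + 4y4 >= 5
    y2 + 4y3 + 4y4 >= 6
    y1, y2, y3, y4 >= 0

Solving the primal: x* = (0, 4.75).
  primal value c^T x* = 28.5.
Solving the dual: y* = (0, 0, 1.5, 0).
  dual value b^T y* = 28.5.
Strong duality: c^T x* = b^T y*. Confirmed.

28.5


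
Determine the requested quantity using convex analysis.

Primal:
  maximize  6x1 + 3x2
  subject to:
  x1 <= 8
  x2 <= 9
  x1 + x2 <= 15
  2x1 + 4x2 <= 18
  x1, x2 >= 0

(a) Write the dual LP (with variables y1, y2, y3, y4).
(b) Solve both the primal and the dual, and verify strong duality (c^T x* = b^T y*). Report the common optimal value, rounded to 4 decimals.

The standard primal-dual pair for 'max c^T x s.t. A x <= b, x >= 0' is:
  Dual:  min b^T y  s.t.  A^T y >= c,  y >= 0.

So the dual LP is:
  minimize  8y1 + 9y2 + 15y3 + 18y4
  subject to:
    y1 + y3 + 2y4 >= 6
    y2 + y3 + 4y4 >= 3
    y1, y2, y3, y4 >= 0

Solving the primal: x* = (8, 0.5).
  primal value c^T x* = 49.5.
Solving the dual: y* = (4.5, 0, 0, 0.75).
  dual value b^T y* = 49.5.
Strong duality: c^T x* = b^T y*. Confirmed.

49.5


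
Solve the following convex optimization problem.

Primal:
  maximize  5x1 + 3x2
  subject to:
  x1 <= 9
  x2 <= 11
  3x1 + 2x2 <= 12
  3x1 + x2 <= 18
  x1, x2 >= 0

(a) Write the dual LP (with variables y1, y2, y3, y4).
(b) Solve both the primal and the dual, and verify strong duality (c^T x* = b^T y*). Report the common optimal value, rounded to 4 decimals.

The standard primal-dual pair for 'max c^T x s.t. A x <= b, x >= 0' is:
  Dual:  min b^T y  s.t.  A^T y >= c,  y >= 0.

So the dual LP is:
  minimize  9y1 + 11y2 + 12y3 + 18y4
  subject to:
    y1 + 3y3 + 3y4 >= 5
    y2 + 2y3 + y4 >= 3
    y1, y2, y3, y4 >= 0

Solving the primal: x* = (4, 0).
  primal value c^T x* = 20.
Solving the dual: y* = (0, 0, 1.6667, 0).
  dual value b^T y* = 20.
Strong duality: c^T x* = b^T y*. Confirmed.

20


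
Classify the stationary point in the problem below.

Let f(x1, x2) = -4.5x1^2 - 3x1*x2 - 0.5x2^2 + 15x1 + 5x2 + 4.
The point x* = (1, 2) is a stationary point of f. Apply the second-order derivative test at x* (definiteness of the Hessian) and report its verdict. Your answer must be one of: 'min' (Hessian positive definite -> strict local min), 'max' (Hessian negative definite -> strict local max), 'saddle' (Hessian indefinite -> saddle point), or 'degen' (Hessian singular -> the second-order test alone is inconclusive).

Compute the Hessian H = grad^2 f:
  H = [[-9, -3], [-3, -1]]
Verify stationarity: grad f(x*) = H x* + g = (0, 0).
Eigenvalues of H: -10, 0.
H has a zero eigenvalue (singular; negative semidefinite but not definite), so H is neither positive definite, negative definite, nor indefinite. The second-order test alone is inconclusive -> degen.
(Indeed, f is constant along the null direction of H through x*, so x* is not a strict local extremum.)

degen


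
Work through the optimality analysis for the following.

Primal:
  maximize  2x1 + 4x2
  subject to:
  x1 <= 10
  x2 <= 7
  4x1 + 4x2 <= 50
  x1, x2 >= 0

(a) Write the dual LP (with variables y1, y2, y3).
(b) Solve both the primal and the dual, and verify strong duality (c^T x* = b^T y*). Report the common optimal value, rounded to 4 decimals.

The standard primal-dual pair for 'max c^T x s.t. A x <= b, x >= 0' is:
  Dual:  min b^T y  s.t.  A^T y >= c,  y >= 0.

So the dual LP is:
  minimize  10y1 + 7y2 + 50y3
  subject to:
    y1 + 4y3 >= 2
    y2 + 4y3 >= 4
    y1, y2, y3 >= 0

Solving the primal: x* = (5.5, 7).
  primal value c^T x* = 39.
Solving the dual: y* = (0, 2, 0.5).
  dual value b^T y* = 39.
Strong duality: c^T x* = b^T y*. Confirmed.

39


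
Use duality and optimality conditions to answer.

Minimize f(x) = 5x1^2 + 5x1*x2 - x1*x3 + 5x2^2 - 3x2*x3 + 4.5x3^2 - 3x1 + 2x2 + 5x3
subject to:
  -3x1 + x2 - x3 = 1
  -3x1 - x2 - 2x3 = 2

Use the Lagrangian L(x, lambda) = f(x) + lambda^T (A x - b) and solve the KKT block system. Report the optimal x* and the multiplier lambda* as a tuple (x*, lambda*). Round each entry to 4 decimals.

Form the Lagrangian:
  L(x, lambda) = (1/2) x^T Q x + c^T x + lambda^T (A x - b)
Stationarity (grad_x L = 0): Q x + c + A^T lambda = 0.
Primal feasibility: A x = b.

This gives the KKT block system:
  [ Q   A^T ] [ x     ]   [-c ]
  [ A    0  ] [ lambda ] = [ b ]

Solving the linear system:
  x*      = (-0.1341, -0.1341, -0.7317)
  lambda* = (-1.8049, 0.378)
  f(x*)   = -1.2378

x* = (-0.1341, -0.1341, -0.7317), lambda* = (-1.8049, 0.378)


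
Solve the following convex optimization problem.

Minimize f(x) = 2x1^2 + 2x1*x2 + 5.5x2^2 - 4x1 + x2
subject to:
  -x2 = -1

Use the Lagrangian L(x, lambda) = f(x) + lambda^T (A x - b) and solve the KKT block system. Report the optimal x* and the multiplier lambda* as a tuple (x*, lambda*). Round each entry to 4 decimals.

Form the Lagrangian:
  L(x, lambda) = (1/2) x^T Q x + c^T x + lambda^T (A x - b)
Stationarity (grad_x L = 0): Q x + c + A^T lambda = 0.
Primal feasibility: A x = b.

This gives the KKT block system:
  [ Q   A^T ] [ x     ]   [-c ]
  [ A    0  ] [ lambda ] = [ b ]

Solving the linear system:
  x*      = (0.5, 1)
  lambda* = (13)
  f(x*)   = 6

x* = (0.5, 1), lambda* = (13)


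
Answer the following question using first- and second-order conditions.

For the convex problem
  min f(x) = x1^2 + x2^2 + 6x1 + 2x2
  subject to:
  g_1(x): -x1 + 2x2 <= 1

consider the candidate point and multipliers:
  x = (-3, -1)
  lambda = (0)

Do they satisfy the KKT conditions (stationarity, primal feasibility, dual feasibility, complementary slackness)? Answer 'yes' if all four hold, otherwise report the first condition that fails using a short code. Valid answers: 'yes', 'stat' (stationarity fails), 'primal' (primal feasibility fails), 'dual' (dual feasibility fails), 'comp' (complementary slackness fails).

Gradient of f: grad f(x) = Q x + c = (0, 0)
Constraint values g_i(x) = a_i^T x - b_i:
  g_1((-3, -1)) = 0
Stationarity residual: grad f(x) + sum_i lambda_i a_i = (0, 0)
  -> stationarity OK
Primal feasibility (all g_i <= 0): OK
Dual feasibility (all lambda_i >= 0): OK
Complementary slackness (lambda_i * g_i(x) = 0 for all i): OK

Verdict: yes, KKT holds.

yes


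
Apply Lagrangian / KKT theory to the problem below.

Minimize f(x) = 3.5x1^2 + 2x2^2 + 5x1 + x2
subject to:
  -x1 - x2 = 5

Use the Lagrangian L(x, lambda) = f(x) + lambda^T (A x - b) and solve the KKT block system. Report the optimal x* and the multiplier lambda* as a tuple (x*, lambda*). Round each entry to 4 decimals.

Form the Lagrangian:
  L(x, lambda) = (1/2) x^T Q x + c^T x + lambda^T (A x - b)
Stationarity (grad_x L = 0): Q x + c + A^T lambda = 0.
Primal feasibility: A x = b.

This gives the KKT block system:
  [ Q   A^T ] [ x     ]   [-c ]
  [ A    0  ] [ lambda ] = [ b ]

Solving the linear system:
  x*      = (-2.1818, -2.8182)
  lambda* = (-10.2727)
  f(x*)   = 18.8182

x* = (-2.1818, -2.8182), lambda* = (-10.2727)


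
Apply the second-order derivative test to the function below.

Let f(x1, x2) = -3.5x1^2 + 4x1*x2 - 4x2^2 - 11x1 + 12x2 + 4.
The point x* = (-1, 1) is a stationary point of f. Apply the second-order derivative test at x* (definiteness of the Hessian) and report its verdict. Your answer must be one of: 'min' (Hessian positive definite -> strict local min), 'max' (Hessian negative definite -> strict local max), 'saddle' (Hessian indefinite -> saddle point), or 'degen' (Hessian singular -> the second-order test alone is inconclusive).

Compute the Hessian H = grad^2 f:
  H = [[-7, 4], [4, -8]]
Verify stationarity: grad f(x*) = H x* + g = (0, 0).
Eigenvalues of H: -11.5311, -3.4689.
Both eigenvalues < 0, so H is negative definite -> x* is a strict local max.

max


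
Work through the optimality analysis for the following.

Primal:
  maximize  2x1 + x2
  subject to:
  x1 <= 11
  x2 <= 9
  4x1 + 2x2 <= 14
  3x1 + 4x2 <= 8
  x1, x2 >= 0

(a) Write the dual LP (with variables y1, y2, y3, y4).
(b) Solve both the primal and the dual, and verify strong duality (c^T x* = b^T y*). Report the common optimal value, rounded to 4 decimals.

The standard primal-dual pair for 'max c^T x s.t. A x <= b, x >= 0' is:
  Dual:  min b^T y  s.t.  A^T y >= c,  y >= 0.

So the dual LP is:
  minimize  11y1 + 9y2 + 14y3 + 8y4
  subject to:
    y1 + 4y3 + 3y4 >= 2
    y2 + 2y3 + 4y4 >= 1
    y1, y2, y3, y4 >= 0

Solving the primal: x* = (2.6667, 0).
  primal value c^T x* = 5.3333.
Solving the dual: y* = (0, 0, 0, 0.6667).
  dual value b^T y* = 5.3333.
Strong duality: c^T x* = b^T y*. Confirmed.

5.3333


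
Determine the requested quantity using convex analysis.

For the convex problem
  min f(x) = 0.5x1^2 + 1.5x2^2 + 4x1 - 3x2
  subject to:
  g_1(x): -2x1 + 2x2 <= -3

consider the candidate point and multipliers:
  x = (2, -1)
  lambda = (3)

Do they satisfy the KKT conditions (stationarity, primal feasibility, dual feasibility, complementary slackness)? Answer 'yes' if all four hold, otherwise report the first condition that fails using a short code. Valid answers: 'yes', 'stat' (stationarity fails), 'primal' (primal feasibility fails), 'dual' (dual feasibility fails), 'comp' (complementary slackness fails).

Gradient of f: grad f(x) = Q x + c = (6, -6)
Constraint values g_i(x) = a_i^T x - b_i:
  g_1((2, -1)) = -3
Stationarity residual: grad f(x) + sum_i lambda_i a_i = (0, 0)
  -> stationarity OK
Primal feasibility (all g_i <= 0): OK
Dual feasibility (all lambda_i >= 0): OK
Complementary slackness (lambda_i * g_i(x) = 0 for all i): FAILS

Verdict: the first failing condition is complementary_slackness -> comp.

comp


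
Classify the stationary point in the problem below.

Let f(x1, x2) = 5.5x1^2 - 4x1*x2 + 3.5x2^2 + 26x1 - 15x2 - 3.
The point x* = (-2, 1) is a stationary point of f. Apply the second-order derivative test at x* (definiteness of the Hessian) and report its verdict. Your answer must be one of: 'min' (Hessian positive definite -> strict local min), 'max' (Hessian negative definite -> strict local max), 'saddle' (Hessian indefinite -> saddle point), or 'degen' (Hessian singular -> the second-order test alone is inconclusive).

Compute the Hessian H = grad^2 f:
  H = [[11, -4], [-4, 7]]
Verify stationarity: grad f(x*) = H x* + g = (0, 0).
Eigenvalues of H: 4.5279, 13.4721.
Both eigenvalues > 0, so H is positive definite -> x* is a strict local min.

min


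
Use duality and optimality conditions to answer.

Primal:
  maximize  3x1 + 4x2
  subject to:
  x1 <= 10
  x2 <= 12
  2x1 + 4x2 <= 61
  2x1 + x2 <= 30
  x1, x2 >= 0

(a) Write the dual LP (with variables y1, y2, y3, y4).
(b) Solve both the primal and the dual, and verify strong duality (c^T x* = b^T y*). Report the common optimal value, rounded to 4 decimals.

The standard primal-dual pair for 'max c^T x s.t. A x <= b, x >= 0' is:
  Dual:  min b^T y  s.t.  A^T y >= c,  y >= 0.

So the dual LP is:
  minimize  10y1 + 12y2 + 61y3 + 30y4
  subject to:
    y1 + 2y3 + 2y4 >= 3
    y2 + 4y3 + y4 >= 4
    y1, y2, y3, y4 >= 0

Solving the primal: x* = (9.8333, 10.3333).
  primal value c^T x* = 70.8333.
Solving the dual: y* = (0, 0, 0.8333, 0.6667).
  dual value b^T y* = 70.8333.
Strong duality: c^T x* = b^T y*. Confirmed.

70.8333


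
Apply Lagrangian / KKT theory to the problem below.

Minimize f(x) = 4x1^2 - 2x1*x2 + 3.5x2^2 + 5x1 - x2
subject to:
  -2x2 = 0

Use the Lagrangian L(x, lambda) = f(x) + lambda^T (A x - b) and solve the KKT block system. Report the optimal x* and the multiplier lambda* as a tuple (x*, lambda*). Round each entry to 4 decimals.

Form the Lagrangian:
  L(x, lambda) = (1/2) x^T Q x + c^T x + lambda^T (A x - b)
Stationarity (grad_x L = 0): Q x + c + A^T lambda = 0.
Primal feasibility: A x = b.

This gives the KKT block system:
  [ Q   A^T ] [ x     ]   [-c ]
  [ A    0  ] [ lambda ] = [ b ]

Solving the linear system:
  x*      = (-0.625, 0)
  lambda* = (0.125)
  f(x*)   = -1.5625

x* = (-0.625, 0), lambda* = (0.125)


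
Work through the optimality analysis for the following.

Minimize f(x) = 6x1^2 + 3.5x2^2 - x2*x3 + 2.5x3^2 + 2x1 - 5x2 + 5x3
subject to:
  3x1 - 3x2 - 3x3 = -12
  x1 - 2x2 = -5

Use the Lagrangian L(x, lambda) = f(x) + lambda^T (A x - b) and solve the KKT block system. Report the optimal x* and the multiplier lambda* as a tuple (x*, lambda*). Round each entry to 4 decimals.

Form the Lagrangian:
  L(x, lambda) = (1/2) x^T Q x + c^T x + lambda^T (A x - b)
Stationarity (grad_x L = 0): Q x + c + A^T lambda = 0.
Primal feasibility: A x = b.

This gives the KKT block system:
  [ Q   A^T ] [ x     ]   [-c ]
  [ A    0  ] [ lambda ] = [ b ]

Solving the linear system:
  x*      = (-0.8621, 2.069, 1.069)
  lambda* = (2.7586, 0.069)
  f(x*)   = 13.3621

x* = (-0.8621, 2.069, 1.069), lambda* = (2.7586, 0.069)


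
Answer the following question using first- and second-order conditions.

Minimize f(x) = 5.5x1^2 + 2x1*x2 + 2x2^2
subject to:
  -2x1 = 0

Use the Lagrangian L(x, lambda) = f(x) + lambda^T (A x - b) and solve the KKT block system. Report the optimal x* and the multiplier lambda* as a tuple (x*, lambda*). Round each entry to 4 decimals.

Form the Lagrangian:
  L(x, lambda) = (1/2) x^T Q x + c^T x + lambda^T (A x - b)
Stationarity (grad_x L = 0): Q x + c + A^T lambda = 0.
Primal feasibility: A x = b.

This gives the KKT block system:
  [ Q   A^T ] [ x     ]   [-c ]
  [ A    0  ] [ lambda ] = [ b ]

Solving the linear system:
  x*      = (0, 0)
  lambda* = (0)
  f(x*)   = 0

x* = (0, 0), lambda* = (0)


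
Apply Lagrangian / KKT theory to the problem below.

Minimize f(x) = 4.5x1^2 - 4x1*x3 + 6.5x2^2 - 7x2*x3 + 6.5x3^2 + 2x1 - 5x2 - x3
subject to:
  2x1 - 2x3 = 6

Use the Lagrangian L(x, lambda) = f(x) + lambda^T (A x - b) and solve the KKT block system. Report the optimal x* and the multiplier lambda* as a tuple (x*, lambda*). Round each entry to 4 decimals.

Form the Lagrangian:
  L(x, lambda) = (1/2) x^T Q x + c^T x + lambda^T (A x - b)
Stationarity (grad_x L = 0): Q x + c + A^T lambda = 0.
Primal feasibility: A x = b.

This gives the KKT block system:
  [ Q   A^T ] [ x     ]   [-c ]
  [ A    0  ] [ lambda ] = [ b ]

Solving the linear system:
  x*      = (1.6992, -0.3158, -1.3008)
  lambda* = (-11.2481)
  f(x*)   = 36.8835

x* = (1.6992, -0.3158, -1.3008), lambda* = (-11.2481)


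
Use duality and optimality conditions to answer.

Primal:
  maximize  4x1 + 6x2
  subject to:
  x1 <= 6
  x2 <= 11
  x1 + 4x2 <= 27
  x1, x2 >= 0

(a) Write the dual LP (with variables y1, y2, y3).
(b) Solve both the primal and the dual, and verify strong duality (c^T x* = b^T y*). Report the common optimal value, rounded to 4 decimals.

The standard primal-dual pair for 'max c^T x s.t. A x <= b, x >= 0' is:
  Dual:  min b^T y  s.t.  A^T y >= c,  y >= 0.

So the dual LP is:
  minimize  6y1 + 11y2 + 27y3
  subject to:
    y1 + y3 >= 4
    y2 + 4y3 >= 6
    y1, y2, y3 >= 0

Solving the primal: x* = (6, 5.25).
  primal value c^T x* = 55.5.
Solving the dual: y* = (2.5, 0, 1.5).
  dual value b^T y* = 55.5.
Strong duality: c^T x* = b^T y*. Confirmed.

55.5


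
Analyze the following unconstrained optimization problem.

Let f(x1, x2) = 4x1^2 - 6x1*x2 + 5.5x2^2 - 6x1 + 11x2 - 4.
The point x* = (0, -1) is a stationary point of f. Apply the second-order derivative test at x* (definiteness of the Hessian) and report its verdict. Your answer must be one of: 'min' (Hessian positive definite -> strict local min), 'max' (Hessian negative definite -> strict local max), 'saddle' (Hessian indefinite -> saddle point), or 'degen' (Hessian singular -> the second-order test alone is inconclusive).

Compute the Hessian H = grad^2 f:
  H = [[8, -6], [-6, 11]]
Verify stationarity: grad f(x*) = H x* + g = (0, 0).
Eigenvalues of H: 3.3153, 15.6847.
Both eigenvalues > 0, so H is positive definite -> x* is a strict local min.

min


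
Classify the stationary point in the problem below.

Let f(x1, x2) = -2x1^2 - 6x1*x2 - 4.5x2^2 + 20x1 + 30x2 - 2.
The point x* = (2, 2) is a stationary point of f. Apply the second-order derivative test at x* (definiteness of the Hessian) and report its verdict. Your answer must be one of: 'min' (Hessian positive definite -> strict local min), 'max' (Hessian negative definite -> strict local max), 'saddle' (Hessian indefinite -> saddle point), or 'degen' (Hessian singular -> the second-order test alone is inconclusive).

Compute the Hessian H = grad^2 f:
  H = [[-4, -6], [-6, -9]]
Verify stationarity: grad f(x*) = H x* + g = (0, 0).
Eigenvalues of H: -13, 0.
H has a zero eigenvalue (singular; negative semidefinite but not definite), so H is neither positive definite, negative definite, nor indefinite. The second-order test alone is inconclusive -> degen.
(Indeed, f is constant along the null direction of H through x*, so x* is not a strict local extremum.)

degen


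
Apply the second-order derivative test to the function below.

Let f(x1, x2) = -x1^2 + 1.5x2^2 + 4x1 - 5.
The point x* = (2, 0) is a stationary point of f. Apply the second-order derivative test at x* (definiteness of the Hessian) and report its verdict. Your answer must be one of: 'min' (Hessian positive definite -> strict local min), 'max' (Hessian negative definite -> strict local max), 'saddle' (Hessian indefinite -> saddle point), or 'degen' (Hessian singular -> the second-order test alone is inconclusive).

Compute the Hessian H = grad^2 f:
  H = [[-2, 0], [0, 3]]
Verify stationarity: grad f(x*) = H x* + g = (0, 0).
Eigenvalues of H: -2, 3.
Eigenvalues have mixed signs, so H is indefinite -> x* is a saddle point.

saddle


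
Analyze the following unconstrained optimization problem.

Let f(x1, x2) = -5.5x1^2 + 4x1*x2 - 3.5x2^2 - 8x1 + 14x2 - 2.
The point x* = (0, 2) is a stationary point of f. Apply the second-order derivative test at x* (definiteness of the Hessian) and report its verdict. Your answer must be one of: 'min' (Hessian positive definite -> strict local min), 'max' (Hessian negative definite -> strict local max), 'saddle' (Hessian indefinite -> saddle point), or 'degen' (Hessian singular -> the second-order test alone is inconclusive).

Compute the Hessian H = grad^2 f:
  H = [[-11, 4], [4, -7]]
Verify stationarity: grad f(x*) = H x* + g = (0, 0).
Eigenvalues of H: -13.4721, -4.5279.
Both eigenvalues < 0, so H is negative definite -> x* is a strict local max.

max


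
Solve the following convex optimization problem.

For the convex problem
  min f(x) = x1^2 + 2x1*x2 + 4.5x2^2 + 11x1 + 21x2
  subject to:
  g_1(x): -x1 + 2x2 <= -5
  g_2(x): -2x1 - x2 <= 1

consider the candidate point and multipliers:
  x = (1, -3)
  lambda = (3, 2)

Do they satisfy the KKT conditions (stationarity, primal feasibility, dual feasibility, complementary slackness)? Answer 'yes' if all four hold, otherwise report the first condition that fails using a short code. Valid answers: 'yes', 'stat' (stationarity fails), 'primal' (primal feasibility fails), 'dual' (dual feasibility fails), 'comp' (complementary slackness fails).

Gradient of f: grad f(x) = Q x + c = (7, -4)
Constraint values g_i(x) = a_i^T x - b_i:
  g_1((1, -3)) = -2
  g_2((1, -3)) = 0
Stationarity residual: grad f(x) + sum_i lambda_i a_i = (0, 0)
  -> stationarity OK
Primal feasibility (all g_i <= 0): OK
Dual feasibility (all lambda_i >= 0): OK
Complementary slackness (lambda_i * g_i(x) = 0 for all i): FAILS

Verdict: the first failing condition is complementary_slackness -> comp.

comp


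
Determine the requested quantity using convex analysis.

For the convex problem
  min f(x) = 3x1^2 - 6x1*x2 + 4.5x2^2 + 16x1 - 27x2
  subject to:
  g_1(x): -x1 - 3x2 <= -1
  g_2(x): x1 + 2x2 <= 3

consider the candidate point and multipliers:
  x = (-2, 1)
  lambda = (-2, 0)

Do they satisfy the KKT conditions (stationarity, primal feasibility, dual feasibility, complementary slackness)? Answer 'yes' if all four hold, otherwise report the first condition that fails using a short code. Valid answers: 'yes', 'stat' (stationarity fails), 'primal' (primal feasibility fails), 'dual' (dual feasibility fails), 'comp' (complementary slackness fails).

Gradient of f: grad f(x) = Q x + c = (-2, -6)
Constraint values g_i(x) = a_i^T x - b_i:
  g_1((-2, 1)) = 0
  g_2((-2, 1)) = -3
Stationarity residual: grad f(x) + sum_i lambda_i a_i = (0, 0)
  -> stationarity OK
Primal feasibility (all g_i <= 0): OK
Dual feasibility (all lambda_i >= 0): FAILS
Complementary slackness (lambda_i * g_i(x) = 0 for all i): OK

Verdict: the first failing condition is dual_feasibility -> dual.

dual


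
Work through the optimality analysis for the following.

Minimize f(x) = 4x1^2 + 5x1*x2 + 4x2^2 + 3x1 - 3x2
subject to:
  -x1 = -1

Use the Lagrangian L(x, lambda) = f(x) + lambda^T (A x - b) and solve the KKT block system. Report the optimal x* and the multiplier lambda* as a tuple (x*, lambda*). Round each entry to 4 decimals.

Form the Lagrangian:
  L(x, lambda) = (1/2) x^T Q x + c^T x + lambda^T (A x - b)
Stationarity (grad_x L = 0): Q x + c + A^T lambda = 0.
Primal feasibility: A x = b.

This gives the KKT block system:
  [ Q   A^T ] [ x     ]   [-c ]
  [ A    0  ] [ lambda ] = [ b ]

Solving the linear system:
  x*      = (1, -0.25)
  lambda* = (9.75)
  f(x*)   = 6.75

x* = (1, -0.25), lambda* = (9.75)
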